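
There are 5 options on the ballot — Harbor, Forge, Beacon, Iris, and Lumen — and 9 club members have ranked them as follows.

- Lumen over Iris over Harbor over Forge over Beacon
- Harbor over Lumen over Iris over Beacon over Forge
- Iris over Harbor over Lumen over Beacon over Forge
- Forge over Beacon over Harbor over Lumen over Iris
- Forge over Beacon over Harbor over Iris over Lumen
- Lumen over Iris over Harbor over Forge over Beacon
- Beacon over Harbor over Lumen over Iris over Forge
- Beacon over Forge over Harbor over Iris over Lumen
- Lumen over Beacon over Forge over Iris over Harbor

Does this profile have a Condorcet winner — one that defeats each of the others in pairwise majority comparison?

Head-to-head results (9 voters total):
Harbor vs Forge: Harbor wins 5–4.
Harbor vs Beacon: Beacon wins 5–4.
Harbor vs Iris: Harbor wins 5–4.
Harbor vs Lumen: Harbor wins 6–3.
Forge vs Beacon: Beacon wins 5–4.
Forge vs Iris: Iris wins 5–4.
Forge vs Lumen: Lumen wins 6–3.
Beacon vs Iris: Beacon wins 5–4.
Beacon vs Lumen: Lumen wins 5–4.
Iris vs Lumen: Lumen wins 6–3.
No candidate beats all others: Harbor beats Lumen beats Beacon beats Harbor, a majority cycle.

No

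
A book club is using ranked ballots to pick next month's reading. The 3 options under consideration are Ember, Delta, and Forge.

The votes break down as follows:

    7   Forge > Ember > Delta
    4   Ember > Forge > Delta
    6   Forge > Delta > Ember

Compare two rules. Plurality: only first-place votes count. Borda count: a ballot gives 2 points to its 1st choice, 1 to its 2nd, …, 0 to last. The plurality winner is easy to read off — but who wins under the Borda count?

Plurality first-place counts: Ember 4, Delta 0, Forge 13 → Forge.
Borda totals: Ember 15, Delta 6, Forge 30 → Forge.

Forge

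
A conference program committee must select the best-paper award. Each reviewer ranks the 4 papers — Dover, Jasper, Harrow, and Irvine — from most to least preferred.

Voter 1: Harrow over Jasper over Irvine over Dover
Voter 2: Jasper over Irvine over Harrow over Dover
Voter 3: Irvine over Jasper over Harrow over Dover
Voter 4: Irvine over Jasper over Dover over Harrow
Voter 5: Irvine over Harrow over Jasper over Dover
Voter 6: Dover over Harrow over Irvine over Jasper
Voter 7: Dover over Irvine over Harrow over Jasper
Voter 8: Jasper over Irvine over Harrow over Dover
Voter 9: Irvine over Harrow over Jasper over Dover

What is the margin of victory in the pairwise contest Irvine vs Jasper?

Ballots ranking Irvine above Jasper: 6.
Ballots ranking Jasper above Irvine: 3.
Irvine wins 6–3, a margin of 3.

3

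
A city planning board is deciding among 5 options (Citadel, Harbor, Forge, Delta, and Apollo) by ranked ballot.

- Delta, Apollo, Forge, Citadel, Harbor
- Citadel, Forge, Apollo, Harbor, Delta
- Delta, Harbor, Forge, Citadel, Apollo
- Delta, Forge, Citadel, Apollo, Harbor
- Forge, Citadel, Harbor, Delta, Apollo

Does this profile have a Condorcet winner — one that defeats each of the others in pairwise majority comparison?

Head-to-head results (5 voters total):
Citadel vs Harbor: Citadel wins 4–1.
Citadel vs Forge: Forge wins 4–1.
Citadel vs Delta: Delta wins 3–2.
Citadel vs Apollo: Citadel wins 4–1.
Harbor vs Forge: Forge wins 4–1.
Harbor vs Delta: Delta wins 3–2.
Harbor vs Apollo: Apollo wins 3–2.
Forge vs Delta: Delta wins 3–2.
Forge vs Apollo: Forge wins 4–1.
Delta vs Apollo: Delta wins 4–1.
Delta beats each rival — Citadel (3–2), Harbor (3–2), Forge (3–2), Apollo (4–1) — so Delta is the Condorcet winner.

Yes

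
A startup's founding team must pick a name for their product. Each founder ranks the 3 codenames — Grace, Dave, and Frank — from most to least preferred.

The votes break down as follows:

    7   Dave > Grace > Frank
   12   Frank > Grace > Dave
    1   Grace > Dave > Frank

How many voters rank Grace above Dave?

Ballots ranking Grace above Dave: 12+1 = 13.
Ballots ranking Dave above Grace: 7.
So 13 of 20 voters prefer Grace to Dave.

13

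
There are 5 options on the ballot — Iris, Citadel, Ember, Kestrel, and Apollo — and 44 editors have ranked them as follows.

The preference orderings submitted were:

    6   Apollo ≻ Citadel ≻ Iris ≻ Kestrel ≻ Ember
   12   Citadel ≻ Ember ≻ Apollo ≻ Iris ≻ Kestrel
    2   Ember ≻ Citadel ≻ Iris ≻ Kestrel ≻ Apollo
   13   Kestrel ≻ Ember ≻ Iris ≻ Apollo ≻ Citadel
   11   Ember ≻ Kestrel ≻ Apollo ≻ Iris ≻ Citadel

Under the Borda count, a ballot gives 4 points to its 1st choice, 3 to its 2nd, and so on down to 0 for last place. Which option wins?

Borda scores:
  Iris: 6·2 + 12·1 + 2·2 + 13·2 + 11·1 = 65
  Citadel: 6·3 + 12·4 + 2·3 + 13·0 + 11·0 = 72
  Ember: 6·0 + 12·3 + 2·4 + 13·3 + 11·4 = 127
  Kestrel: 6·1 + 12·0 + 2·1 + 13·4 + 11·3 = 93
  Apollo: 6·4 + 12·2 + 2·0 + 13·1 + 11·2 = 83
Ember has the highest total.

Ember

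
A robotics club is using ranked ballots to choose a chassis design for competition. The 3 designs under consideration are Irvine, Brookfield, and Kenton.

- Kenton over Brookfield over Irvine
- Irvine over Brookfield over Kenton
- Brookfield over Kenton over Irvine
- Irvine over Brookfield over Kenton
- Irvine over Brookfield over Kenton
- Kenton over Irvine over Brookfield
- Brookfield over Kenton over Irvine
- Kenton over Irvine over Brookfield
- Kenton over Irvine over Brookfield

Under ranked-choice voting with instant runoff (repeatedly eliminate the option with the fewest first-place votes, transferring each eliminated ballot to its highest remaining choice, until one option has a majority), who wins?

Round 1: Kenton 4, Irvine 3, Brookfield 2. Brookfield has the fewest and is eliminated.
Round 2: Kenton 6, Irvine 3. Kenton has a majority.

Kenton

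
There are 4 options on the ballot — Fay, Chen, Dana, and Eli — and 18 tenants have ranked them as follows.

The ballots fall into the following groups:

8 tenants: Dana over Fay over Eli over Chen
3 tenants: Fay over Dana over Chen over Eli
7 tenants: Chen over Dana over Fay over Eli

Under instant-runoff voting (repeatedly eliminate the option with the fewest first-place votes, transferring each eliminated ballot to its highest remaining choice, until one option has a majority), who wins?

Round 1: Dana 8, Chen 7, Fay 3, Eli 0. Eli has the fewest and is eliminated.
Round 2: Dana 8, Chen 7, Fay 3. Fay has the fewest and is eliminated.
Round 3: Dana 11, Chen 7. Dana has a majority.

Dana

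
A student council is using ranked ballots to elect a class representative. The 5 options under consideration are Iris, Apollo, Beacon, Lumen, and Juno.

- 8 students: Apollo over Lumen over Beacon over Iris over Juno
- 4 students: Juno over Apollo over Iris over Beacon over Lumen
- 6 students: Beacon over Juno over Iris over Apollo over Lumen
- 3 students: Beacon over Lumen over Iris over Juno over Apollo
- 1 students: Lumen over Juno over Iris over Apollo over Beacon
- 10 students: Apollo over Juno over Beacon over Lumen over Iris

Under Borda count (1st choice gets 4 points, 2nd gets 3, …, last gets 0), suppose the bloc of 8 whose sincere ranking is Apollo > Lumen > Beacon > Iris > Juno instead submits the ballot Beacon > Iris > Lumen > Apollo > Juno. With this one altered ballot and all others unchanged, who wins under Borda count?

Beacon

Borda totals with the altered ballot: Iris 52, Apollo 67, Beacon 92, Lumen 39, Juno 70.
The switch changes the winner from Apollo to Beacon.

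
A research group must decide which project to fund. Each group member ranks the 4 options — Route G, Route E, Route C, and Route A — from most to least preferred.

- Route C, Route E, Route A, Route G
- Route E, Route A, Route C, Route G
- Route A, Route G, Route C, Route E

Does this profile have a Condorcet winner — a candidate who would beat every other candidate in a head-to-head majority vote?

No

Head-to-head results (3 voters total):
Route G vs Route E: Route E wins 2–1.
Route G vs Route C: Route C wins 2–1.
Route G vs Route A: Route A wins 3–0.
Route E vs Route C: Route C wins 2–1.
Route E vs Route A: Route E wins 2–1.
Route C vs Route A: Route A wins 2–1.
No candidate beats all others: Route E beats Route A beats Route C beats Route E, a majority cycle.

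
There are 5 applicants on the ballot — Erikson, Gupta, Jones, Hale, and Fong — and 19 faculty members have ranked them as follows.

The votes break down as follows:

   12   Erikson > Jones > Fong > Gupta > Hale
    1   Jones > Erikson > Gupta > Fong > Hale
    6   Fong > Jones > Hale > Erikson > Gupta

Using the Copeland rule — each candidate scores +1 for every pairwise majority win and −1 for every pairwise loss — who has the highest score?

Pairwise results:
  Erikson vs Gupta: Erikson wins 19–0.
  Erikson vs Jones: Erikson wins 12–7.
  Erikson vs Hale: Erikson wins 13–6.
  Erikson vs Fong: Erikson wins 13–6.
  Gupta vs Jones: Jones wins 19–0.
  Gupta vs Hale: Gupta wins 13–6.
  Gupta vs Fong: Fong wins 18–1.
  Jones vs Hale: Jones wins 19–0.
  Jones vs Fong: Jones wins 13–6.
  Hale vs Fong: Fong wins 19–0.
Copeland scores (wins − losses):
  Erikson: 4 − 0 = 4
  Gupta: 1 − 3 = -2
  Jones: 3 − 1 = 2
  Hale: 0 − 4 = -4
  Fong: 2 − 2 = 0
Erikson has the best Copeland score.

Erikson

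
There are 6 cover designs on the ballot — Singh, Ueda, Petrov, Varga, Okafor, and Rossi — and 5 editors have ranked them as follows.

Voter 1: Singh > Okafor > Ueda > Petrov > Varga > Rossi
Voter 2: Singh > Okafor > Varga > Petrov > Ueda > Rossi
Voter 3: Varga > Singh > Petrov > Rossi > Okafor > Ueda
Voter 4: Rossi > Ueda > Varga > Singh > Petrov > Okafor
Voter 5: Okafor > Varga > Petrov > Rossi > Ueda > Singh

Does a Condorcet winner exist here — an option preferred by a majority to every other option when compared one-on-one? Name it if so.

Head-to-head results (5 voters total):
Singh vs Ueda: Singh wins 3–2.
Singh vs Petrov: Singh wins 4–1.
Singh vs Varga: Varga wins 3–2.
Singh vs Okafor: Singh wins 4–1.
Singh vs Rossi: Singh wins 3–2.
Ueda vs Petrov: Petrov wins 3–2.
Ueda vs Varga: Varga wins 3–2.
Ueda vs Okafor: Okafor wins 4–1.
Ueda vs Rossi: Rossi wins 3–2.
Petrov vs Varga: Varga wins 4–1.
Petrov vs Okafor: Okafor wins 3–2.
Petrov vs Rossi: Petrov wins 4–1.
Varga vs Okafor: Okafor wins 3–2.
Varga vs Rossi: Varga wins 4–1.
Okafor vs Rossi: Okafor wins 3–2.
No candidate beats all others: Singh beats Okafor beats Varga beats Singh, a majority cycle.

There is no Condorcet winner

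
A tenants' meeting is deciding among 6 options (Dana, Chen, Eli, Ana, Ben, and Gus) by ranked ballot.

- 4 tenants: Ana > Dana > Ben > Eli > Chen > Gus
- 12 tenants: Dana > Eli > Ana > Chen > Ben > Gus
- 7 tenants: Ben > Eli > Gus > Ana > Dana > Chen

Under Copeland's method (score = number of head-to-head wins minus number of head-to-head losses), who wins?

Dana

Pairwise results:
  Dana vs Chen: Dana wins 23–0.
  Dana vs Eli: Dana wins 16–7.
  Dana vs Ana: Dana wins 12–11.
  Dana vs Ben: Dana wins 16–7.
  Dana vs Gus: Dana wins 16–7.
  Chen vs Eli: Eli wins 23–0.
  Chen vs Ana: Ana wins 23–0.
  Chen vs Ben: Chen wins 12–11.
  Chen vs Gus: Chen wins 16–7.
  Eli vs Ana: Eli wins 19–4.
  Eli vs Ben: Eli wins 12–11.
  Eli vs Gus: Eli wins 23–0.
  Ana vs Ben: Ana wins 16–7.
  Ana vs Gus: Ana wins 16–7.
  Ben vs Gus: Ben wins 23–0.
Copeland scores (wins − losses):
  Dana: 5 − 0 = 5
  Chen: 2 − 3 = -1
  Eli: 4 − 1 = 3
  Ana: 3 − 2 = 1
  Ben: 1 − 4 = -3
  Gus: 0 − 5 = -5
Dana has the best Copeland score.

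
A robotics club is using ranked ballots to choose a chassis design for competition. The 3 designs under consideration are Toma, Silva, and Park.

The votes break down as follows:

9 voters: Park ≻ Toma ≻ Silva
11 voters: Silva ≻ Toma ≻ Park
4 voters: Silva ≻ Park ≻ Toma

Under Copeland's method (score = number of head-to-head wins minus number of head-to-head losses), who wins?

Pairwise results:
  Toma vs Silva: Silva wins 15–9.
  Toma vs Park: Park wins 13–11.
  Silva vs Park: Silva wins 15–9.
Copeland scores (wins − losses):
  Toma: 0 − 2 = -2
  Silva: 2 − 0 = 2
  Park: 1 − 1 = 0
Silva has the best Copeland score.

Silva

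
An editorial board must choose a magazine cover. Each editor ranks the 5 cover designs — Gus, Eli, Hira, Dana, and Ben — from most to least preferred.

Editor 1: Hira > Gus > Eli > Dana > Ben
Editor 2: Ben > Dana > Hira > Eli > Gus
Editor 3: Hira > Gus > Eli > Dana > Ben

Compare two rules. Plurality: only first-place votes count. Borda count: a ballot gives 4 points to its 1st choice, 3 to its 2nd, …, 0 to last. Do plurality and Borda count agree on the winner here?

Yes

Plurality first-place counts: Gus 0, Eli 0, Hira 2, Dana 0, Ben 1 → Hira.
Borda totals: Gus 6, Eli 5, Hira 10, Dana 5, Ben 4 → Hira.
The two rules agree on Hira.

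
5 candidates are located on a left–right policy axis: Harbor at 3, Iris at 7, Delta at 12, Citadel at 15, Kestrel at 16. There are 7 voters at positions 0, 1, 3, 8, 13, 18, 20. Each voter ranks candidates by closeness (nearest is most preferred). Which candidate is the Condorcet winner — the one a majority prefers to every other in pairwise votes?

Iris

With single-peaked preferences on a line, the Condorcet winner is the candidate closest to the median voter.
The median voter (position 8) is closest to Iris at 7.
Check: Iris vs Kestrel — voters closer to Iris: 4 of 7.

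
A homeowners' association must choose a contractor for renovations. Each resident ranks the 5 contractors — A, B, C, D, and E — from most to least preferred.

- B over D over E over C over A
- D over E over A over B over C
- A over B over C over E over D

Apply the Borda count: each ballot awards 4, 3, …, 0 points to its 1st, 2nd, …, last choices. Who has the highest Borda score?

B

Borda scores:
  A: 0 + 2 + 4 = 6
  B: 4 + 1 + 3 = 8
  C: 1 + 0 + 2 = 3
  D: 3 + 4 + 0 = 7
  E: 2 + 3 + 1 = 6
B has the highest total.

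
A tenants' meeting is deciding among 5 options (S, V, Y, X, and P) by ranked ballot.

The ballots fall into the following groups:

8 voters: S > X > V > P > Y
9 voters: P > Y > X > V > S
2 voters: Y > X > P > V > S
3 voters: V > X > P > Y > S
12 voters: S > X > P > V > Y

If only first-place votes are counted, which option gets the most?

S

First-place vote totals:
  S: 20
  V: 3
  Y: 2
  X: 0
  P: 9
S has the most first-place votes.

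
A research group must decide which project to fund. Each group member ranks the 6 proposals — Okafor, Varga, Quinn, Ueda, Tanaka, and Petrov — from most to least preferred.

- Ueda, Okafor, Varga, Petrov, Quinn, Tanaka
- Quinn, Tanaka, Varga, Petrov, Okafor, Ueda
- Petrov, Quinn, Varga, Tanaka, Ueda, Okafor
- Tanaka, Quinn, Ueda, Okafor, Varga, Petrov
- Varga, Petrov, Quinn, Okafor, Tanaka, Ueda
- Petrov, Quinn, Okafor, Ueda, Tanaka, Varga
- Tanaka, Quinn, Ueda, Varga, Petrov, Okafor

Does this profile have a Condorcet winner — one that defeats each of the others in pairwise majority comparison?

Head-to-head results (7 voters total):
Okafor vs Varga: Varga wins 4–3.
Okafor vs Quinn: Quinn wins 6–1.
Okafor vs Ueda: Ueda wins 4–3.
Okafor vs Tanaka: Tanaka wins 4–3.
Okafor vs Petrov: Petrov wins 5–2.
Varga vs Quinn: Quinn wins 5–2.
Varga vs Ueda: Ueda wins 4–3.
Varga vs Tanaka: Tanaka wins 4–3.
Varga vs Petrov: Varga wins 5–2.
Quinn vs Ueda: Quinn wins 6–1.
Quinn vs Tanaka: Quinn wins 5–2.
Quinn vs Petrov: Petrov wins 4–3.
Ueda vs Tanaka: Tanaka wins 5–2.
Ueda vs Petrov: Petrov wins 4–3.
Tanaka vs Petrov: Petrov wins 4–3.
No candidate beats all others: Varga beats Petrov beats Quinn beats Varga, a majority cycle.

No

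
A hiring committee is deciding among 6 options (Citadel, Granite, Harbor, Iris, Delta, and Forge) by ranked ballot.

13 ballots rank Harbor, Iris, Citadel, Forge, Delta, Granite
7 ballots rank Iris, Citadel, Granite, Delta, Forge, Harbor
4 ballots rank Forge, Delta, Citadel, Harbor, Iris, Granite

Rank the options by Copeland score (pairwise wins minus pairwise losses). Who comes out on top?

Pairwise results:
  Citadel vs Granite: Citadel wins 24–0.
  Citadel vs Harbor: Harbor wins 13–11.
  Citadel vs Iris: Iris wins 20–4.
  Citadel vs Delta: Citadel wins 20–4.
  Citadel vs Forge: Citadel wins 20–4.
  Granite vs Harbor: Harbor wins 17–7.
  Granite vs Iris: Iris wins 24–0.
  Granite vs Delta: Delta wins 17–7.
  Granite vs Forge: Forge wins 17–7.
  Harbor vs Iris: Harbor wins 17–7.
  Harbor vs Delta: Harbor wins 13–11.
  Harbor vs Forge: Harbor wins 13–11.
  Iris vs Delta: Iris wins 20–4.
  Iris vs Forge: Iris wins 20–4.
  Delta vs Forge: Forge wins 17–7.
Copeland scores (wins − losses):
  Citadel: 3 − 2 = 1
  Granite: 0 − 5 = -5
  Harbor: 5 − 0 = 5
  Iris: 4 − 1 = 3
  Delta: 1 − 4 = -3
  Forge: 2 − 3 = -1
Harbor has the best Copeland score.

Harbor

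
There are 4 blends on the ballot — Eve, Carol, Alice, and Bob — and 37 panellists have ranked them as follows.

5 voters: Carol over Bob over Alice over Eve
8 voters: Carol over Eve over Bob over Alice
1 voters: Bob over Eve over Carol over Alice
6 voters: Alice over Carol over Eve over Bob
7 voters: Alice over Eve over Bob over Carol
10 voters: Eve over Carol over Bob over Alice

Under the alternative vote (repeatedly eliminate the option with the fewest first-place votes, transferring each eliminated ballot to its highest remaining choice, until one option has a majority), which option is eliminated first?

Round 1: Carol 13, Alice 13, Eve 10, Bob 1. Bob has the fewest and is eliminated.
Round 2: Carol 13, Alice 13, Eve 11. Eve has the fewest and is eliminated.
Round 3: Carol 24, Alice 13. Carol has a majority.

Bob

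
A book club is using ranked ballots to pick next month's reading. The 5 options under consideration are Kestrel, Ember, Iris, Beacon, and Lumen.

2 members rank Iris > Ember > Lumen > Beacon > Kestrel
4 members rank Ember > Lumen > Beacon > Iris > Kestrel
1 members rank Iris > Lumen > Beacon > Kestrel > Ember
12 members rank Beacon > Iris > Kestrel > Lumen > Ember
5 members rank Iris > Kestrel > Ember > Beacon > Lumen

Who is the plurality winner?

Beacon

First-place vote totals:
  Kestrel: 0
  Ember: 4
  Iris: 8
  Beacon: 12
  Lumen: 0
Beacon has the most first-place votes.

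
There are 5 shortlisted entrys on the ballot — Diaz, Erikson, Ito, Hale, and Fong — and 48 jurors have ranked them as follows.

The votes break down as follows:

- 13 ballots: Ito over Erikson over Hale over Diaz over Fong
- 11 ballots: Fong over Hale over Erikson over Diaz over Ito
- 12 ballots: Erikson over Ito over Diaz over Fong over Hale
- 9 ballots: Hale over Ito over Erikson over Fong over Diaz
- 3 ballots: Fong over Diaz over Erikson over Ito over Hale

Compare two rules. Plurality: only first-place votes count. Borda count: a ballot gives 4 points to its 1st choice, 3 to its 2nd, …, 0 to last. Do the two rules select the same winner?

Plurality first-place counts: Diaz 0, Erikson 12, Ito 13, Hale 9, Fong 14 → Fong.
Borda totals: Diaz 57, Erikson 133, Ito 118, Hale 95, Fong 77 → Erikson.
The two rules disagree: plurality picks Fong, Borda picks Erikson.

No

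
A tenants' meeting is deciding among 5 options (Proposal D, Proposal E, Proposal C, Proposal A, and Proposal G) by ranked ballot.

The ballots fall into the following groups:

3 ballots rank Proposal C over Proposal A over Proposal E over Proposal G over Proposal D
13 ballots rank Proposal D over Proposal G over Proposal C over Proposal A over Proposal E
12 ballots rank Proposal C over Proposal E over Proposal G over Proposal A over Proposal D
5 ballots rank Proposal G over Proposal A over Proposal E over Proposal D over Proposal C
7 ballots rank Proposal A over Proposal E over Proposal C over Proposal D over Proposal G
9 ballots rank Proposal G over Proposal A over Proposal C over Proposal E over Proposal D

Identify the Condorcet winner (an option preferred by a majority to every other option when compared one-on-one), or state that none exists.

Proposal G

Head-to-head results (49 voters total):
Proposal D vs Proposal E: Proposal E wins 36–13.
Proposal D vs Proposal C: Proposal C wins 31–18.
Proposal D vs Proposal A: Proposal A wins 36–13.
Proposal D vs Proposal G: Proposal G wins 29–20.
Proposal E vs Proposal C: Proposal C wins 37–12.
Proposal E vs Proposal A: Proposal A wins 37–12.
Proposal E vs Proposal G: Proposal G wins 27–22.
Proposal C vs Proposal A: Proposal C wins 28–21.
Proposal C vs Proposal G: Proposal G wins 27–22.
Proposal A vs Proposal G: Proposal G wins 39–10.
Proposal G beats each rival — Proposal D (29–20), Proposal E (27–22), Proposal C (27–22), Proposal A (39–10) — so Proposal G is the Condorcet winner.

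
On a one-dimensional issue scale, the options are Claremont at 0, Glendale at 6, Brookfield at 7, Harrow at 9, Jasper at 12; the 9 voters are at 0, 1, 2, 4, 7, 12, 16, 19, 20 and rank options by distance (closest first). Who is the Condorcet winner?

Brookfield

With single-peaked preferences on a line, the Condorcet winner is the candidate closest to the median voter.
The median voter (position 7) is closest to Brookfield at 7.
Check: Brookfield vs Jasper — voters closer to Brookfield: 5 of 9.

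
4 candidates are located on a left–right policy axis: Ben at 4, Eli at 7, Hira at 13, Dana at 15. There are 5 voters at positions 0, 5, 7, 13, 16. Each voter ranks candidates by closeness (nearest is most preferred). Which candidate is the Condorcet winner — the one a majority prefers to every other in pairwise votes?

Eli

With single-peaked preferences on a line, the Condorcet winner is the candidate closest to the median voter.
The median voter (position 7) is closest to Eli at 7.
Check: Eli vs Hira — voters closer to Eli: 3 of 5.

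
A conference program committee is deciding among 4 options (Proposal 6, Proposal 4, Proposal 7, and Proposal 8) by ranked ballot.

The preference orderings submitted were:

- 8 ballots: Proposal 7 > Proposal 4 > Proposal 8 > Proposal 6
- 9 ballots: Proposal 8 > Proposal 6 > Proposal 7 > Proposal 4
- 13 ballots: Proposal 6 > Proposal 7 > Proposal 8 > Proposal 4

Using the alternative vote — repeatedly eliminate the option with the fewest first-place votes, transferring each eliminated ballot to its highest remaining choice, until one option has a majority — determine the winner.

Round 1: Proposal 6 13, Proposal 8 9, Proposal 7 8, Proposal 4 0. Proposal 4 has the fewest and is eliminated.
Round 2: Proposal 6 13, Proposal 8 9, Proposal 7 8. Proposal 7 has the fewest and is eliminated.
Round 3: Proposal 8 17, Proposal 6 13. Proposal 8 has a majority.

Proposal 8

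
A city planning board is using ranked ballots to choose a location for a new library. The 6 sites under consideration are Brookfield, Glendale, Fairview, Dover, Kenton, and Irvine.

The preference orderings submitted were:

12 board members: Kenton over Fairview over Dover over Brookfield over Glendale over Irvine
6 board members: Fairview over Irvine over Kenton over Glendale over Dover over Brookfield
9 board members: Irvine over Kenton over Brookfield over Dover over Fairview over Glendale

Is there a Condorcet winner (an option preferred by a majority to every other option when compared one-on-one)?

No

Head-to-head results (27 voters total):
Brookfield vs Glendale: Brookfield wins 21–6.
Brookfield vs Fairview: Fairview wins 18–9.
Brookfield vs Dover: Dover wins 18–9.
Brookfield vs Kenton: Kenton wins 27–0.
Brookfield vs Irvine: Irvine wins 15–12.
Glendale vs Fairview: Fairview wins 27–0.
Glendale vs Dover: Dover wins 21–6.
Glendale vs Kenton: Kenton wins 27–0.
Glendale vs Irvine: Irvine wins 15–12.
Fairview vs Dover: Fairview wins 18–9.
Fairview vs Kenton: Kenton wins 21–6.
Fairview vs Irvine: Fairview wins 18–9.
Dover vs Kenton: Kenton wins 27–0.
Dover vs Irvine: Irvine wins 15–12.
Kenton vs Irvine: Irvine wins 15–12.
No candidate beats all others: Fairview beats Irvine beats Kenton beats Fairview, a majority cycle.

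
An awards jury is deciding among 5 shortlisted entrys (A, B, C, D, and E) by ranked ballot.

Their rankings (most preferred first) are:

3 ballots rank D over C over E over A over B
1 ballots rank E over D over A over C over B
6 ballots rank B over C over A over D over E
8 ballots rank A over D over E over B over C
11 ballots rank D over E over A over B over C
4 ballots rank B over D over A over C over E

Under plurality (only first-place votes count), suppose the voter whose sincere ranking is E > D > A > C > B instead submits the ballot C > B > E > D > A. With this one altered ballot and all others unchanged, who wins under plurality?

D

First-place totals with the altered ballot: A 8, B 10, C 1, D 14, E 0.
The winner is unchanged: still D.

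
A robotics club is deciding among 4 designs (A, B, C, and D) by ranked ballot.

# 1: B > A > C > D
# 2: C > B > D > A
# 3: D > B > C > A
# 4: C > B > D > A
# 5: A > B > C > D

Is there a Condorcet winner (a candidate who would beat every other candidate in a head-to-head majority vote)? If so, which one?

B

Head-to-head results (5 voters total):
A vs B: B wins 4–1.
A vs C: C wins 3–2.
A vs D: D wins 3–2.
B vs C: B wins 3–2.
B vs D: B wins 4–1.
C vs D: C wins 4–1.
B beats each rival — A (4–1), C (3–2), D (4–1) — so B is the Condorcet winner.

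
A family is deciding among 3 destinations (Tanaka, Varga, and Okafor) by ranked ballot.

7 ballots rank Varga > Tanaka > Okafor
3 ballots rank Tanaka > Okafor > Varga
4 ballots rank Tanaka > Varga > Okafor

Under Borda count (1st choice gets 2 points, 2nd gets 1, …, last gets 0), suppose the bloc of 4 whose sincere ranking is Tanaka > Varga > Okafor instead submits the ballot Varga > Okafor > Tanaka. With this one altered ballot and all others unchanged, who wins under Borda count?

Borda totals with the altered ballot: Tanaka 13, Varga 22, Okafor 7.
The switch changes the winner from Tanaka to Varga.

Varga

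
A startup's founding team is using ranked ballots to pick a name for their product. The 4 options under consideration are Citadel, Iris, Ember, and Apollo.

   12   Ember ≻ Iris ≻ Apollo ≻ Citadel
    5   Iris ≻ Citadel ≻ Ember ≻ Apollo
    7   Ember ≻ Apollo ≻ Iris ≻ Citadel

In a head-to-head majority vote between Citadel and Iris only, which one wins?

Ballots ranking Citadel above Iris: 0.
Ballots ranking Iris above Citadel: 12+5+7 = 24.
Iris wins the head-to-head, 24–0.

Iris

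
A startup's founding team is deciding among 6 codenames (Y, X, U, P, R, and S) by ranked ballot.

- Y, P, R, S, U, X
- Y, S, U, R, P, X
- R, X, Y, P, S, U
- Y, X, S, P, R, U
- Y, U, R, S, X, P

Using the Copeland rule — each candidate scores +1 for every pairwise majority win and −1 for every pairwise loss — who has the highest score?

Pairwise results:
  Y vs X: Y wins 4–1.
  Y vs U: Y wins 5–0.
  Y vs P: Y wins 5–0.
  Y vs R: Y wins 4–1.
  Y vs S: Y wins 5–0.
  X vs U: U wins 3–2.
  X vs P: X wins 3–2.
  X vs R: R wins 4–1.
  X vs S: S wins 3–2.
  U vs P: P wins 3–2.
  U vs R: R wins 3–2.
  U vs S: S wins 4–1.
  P vs R: R wins 3–2.
  P vs S: S wins 3–2.
  R vs S: R wins 3–2.
Copeland scores (wins − losses):
  Y: 5 − 0 = 5
  X: 1 − 4 = -3
  U: 1 − 4 = -3
  P: 1 − 4 = -3
  R: 4 − 1 = 3
  S: 3 − 2 = 1
Y has the best Copeland score.

Y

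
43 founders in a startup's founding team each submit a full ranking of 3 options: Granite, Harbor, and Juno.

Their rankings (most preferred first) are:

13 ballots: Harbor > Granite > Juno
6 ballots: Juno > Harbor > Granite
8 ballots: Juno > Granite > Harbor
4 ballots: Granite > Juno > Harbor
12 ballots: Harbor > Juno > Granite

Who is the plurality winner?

Harbor

First-place vote totals:
  Granite: 4
  Harbor: 25
  Juno: 14
Harbor has the most first-place votes.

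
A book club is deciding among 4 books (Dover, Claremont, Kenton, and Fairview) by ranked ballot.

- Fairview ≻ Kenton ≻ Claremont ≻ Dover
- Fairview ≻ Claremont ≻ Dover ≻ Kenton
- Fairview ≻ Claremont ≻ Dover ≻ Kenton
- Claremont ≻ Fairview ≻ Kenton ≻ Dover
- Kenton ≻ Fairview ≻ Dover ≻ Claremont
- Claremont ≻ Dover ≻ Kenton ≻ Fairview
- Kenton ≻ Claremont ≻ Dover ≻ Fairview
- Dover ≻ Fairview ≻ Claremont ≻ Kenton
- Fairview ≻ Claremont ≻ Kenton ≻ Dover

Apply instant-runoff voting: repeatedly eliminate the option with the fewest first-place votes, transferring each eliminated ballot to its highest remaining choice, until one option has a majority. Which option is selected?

Fairview

Round 1: Fairview 4, Claremont 2, Kenton 2, Dover 1. Dover has the fewest and is eliminated.
Round 2: Fairview 5, Claremont 2, Kenton 2. Fairview has a majority.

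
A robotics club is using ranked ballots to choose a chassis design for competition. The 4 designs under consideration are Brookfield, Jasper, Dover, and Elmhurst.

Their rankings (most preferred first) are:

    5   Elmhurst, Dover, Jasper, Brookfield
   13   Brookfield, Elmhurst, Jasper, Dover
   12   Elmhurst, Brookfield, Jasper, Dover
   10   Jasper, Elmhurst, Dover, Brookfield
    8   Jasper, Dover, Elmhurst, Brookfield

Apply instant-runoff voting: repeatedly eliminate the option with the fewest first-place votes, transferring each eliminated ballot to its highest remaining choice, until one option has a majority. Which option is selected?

Round 1: Jasper 18, Elmhurst 17, Brookfield 13, Dover 0. Dover has the fewest and is eliminated.
Round 2: Jasper 18, Elmhurst 17, Brookfield 13. Brookfield has the fewest and is eliminated.
Round 3: Elmhurst 30, Jasper 18. Elmhurst has a majority.

Elmhurst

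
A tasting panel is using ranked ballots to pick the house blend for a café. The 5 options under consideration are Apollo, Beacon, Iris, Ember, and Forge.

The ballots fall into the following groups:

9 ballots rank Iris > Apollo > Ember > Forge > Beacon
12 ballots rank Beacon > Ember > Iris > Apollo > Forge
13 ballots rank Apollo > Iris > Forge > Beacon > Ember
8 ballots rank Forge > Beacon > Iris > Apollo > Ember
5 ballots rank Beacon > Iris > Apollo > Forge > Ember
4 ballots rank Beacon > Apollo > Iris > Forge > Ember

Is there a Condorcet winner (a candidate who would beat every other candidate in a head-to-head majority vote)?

No

Head-to-head results (51 voters total):
Apollo vs Beacon: Beacon wins 29–22.
Apollo vs Iris: Iris wins 34–17.
Apollo vs Ember: Apollo wins 39–12.
Apollo vs Forge: Apollo wins 43–8.
Beacon vs Iris: Beacon wins 29–22.
Beacon vs Ember: Beacon wins 42–9.
Beacon vs Forge: Forge wins 30–21.
Iris vs Ember: Iris wins 39–12.
Iris vs Forge: Iris wins 43–8.
Ember vs Forge: Forge wins 30–21.
No candidate beats all others: Apollo beats Forge beats Beacon beats Apollo, a majority cycle.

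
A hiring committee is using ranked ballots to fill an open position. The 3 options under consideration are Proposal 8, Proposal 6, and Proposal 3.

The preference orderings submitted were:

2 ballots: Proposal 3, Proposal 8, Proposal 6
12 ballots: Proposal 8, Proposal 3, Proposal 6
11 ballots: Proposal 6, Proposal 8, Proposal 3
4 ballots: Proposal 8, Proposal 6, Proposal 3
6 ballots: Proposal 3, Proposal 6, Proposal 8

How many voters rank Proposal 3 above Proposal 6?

Ballots ranking Proposal 3 above Proposal 6: 2+12+6 = 20.
Ballots ranking Proposal 6 above Proposal 3: 11+4 = 15.
So 20 of 35 voters prefer Proposal 3 to Proposal 6.

20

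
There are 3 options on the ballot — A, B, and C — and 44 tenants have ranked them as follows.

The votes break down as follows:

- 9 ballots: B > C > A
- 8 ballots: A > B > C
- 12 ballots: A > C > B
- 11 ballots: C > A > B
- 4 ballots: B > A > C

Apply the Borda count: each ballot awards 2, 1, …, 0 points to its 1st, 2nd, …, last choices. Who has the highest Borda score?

Borda scores:
  A: 9·0 + 8·2 + 12·2 + 11·1 + 4·1 = 55
  B: 9·2 + 8·1 + 12·0 + 11·0 + 4·2 = 34
  C: 9·1 + 8·0 + 12·1 + 11·2 + 4·0 = 43
A has the highest total.

A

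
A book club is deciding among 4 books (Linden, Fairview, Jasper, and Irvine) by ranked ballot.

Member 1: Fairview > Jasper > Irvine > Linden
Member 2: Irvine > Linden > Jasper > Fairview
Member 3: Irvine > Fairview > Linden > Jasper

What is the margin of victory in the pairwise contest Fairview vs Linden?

1

Ballots ranking Fairview above Linden: 2.
Ballots ranking Linden above Fairview: 1.
Fairview wins 2–1, a margin of 1.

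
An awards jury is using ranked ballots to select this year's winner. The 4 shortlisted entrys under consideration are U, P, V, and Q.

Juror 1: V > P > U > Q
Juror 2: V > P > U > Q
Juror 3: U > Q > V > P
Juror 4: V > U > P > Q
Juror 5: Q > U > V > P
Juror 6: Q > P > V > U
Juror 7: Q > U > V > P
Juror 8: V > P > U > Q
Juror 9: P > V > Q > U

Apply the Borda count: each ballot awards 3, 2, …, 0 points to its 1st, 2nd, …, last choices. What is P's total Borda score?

12

Borda scores:
  U: 1 + 1 + 3 + 2 + 2 + 0 + 2 + 1 + 0 = 12
  P: 2 + 2 + 0 + 1 + 0 + 2 + 0 + 2 + 3 = 12
  V: 3 + 3 + 1 + 3 + 1 + 1 + 1 + 3 + 2 = 18
  Q: 0 + 0 + 2 + 0 + 3 + 3 + 3 + 0 + 1 = 12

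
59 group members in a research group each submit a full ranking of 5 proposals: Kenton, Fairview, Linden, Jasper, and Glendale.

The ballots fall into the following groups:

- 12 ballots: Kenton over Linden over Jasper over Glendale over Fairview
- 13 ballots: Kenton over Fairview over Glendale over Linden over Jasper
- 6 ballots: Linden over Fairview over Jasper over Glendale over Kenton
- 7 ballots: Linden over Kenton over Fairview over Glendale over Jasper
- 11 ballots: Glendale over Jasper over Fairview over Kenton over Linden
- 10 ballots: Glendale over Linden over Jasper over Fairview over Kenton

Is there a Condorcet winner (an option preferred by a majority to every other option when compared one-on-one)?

Head-to-head results (59 voters total):
Kenton vs Fairview: Kenton wins 32–27.
Kenton vs Linden: Kenton wins 36–23.
Kenton vs Jasper: Kenton wins 32–27.
Kenton vs Glendale: Kenton wins 32–27.
Fairview vs Linden: Linden wins 35–24.
Fairview vs Jasper: Jasper wins 33–26.
Fairview vs Glendale: Glendale wins 33–26.
Linden vs Jasper: Linden wins 48–11.
Linden vs Glendale: Glendale wins 34–25.
Jasper vs Glendale: Glendale wins 41–18.
Kenton beats each rival — Fairview (32–27), Linden (36–23), Jasper (32–27), Glendale (32–27) — so Kenton is the Condorcet winner.

Yes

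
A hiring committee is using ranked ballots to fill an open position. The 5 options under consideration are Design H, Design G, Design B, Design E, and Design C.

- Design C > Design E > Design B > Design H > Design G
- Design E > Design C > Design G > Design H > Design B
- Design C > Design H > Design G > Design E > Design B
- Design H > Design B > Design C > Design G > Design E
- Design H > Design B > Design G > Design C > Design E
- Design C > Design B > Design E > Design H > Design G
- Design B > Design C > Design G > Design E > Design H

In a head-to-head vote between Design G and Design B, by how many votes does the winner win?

Ballots ranking Design G above Design B: 2.
Ballots ranking Design B above Design G: 5.
Design B wins 5–2, a margin of 3.

3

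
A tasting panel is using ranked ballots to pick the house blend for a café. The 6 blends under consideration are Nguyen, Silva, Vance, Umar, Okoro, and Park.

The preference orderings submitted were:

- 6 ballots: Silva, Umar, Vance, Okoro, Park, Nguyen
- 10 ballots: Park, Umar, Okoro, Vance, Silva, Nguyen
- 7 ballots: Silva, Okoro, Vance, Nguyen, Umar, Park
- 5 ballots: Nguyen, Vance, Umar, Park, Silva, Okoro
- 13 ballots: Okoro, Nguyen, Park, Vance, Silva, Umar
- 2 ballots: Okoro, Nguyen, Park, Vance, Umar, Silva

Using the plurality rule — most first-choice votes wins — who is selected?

Okoro

First-place vote totals:
  Nguyen: 5
  Silva: 13
  Vance: 0
  Umar: 0
  Okoro: 15
  Park: 10
Okoro has the most first-place votes.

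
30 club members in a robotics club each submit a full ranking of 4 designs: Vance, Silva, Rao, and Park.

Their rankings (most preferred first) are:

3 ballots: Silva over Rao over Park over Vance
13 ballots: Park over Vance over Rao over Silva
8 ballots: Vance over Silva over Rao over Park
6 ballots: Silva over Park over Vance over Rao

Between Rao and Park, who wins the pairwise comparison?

Ballots ranking Rao above Park: 3+8 = 11.
Ballots ranking Park above Rao: 13+6 = 19.
Park wins the head-to-head, 19–11.

Park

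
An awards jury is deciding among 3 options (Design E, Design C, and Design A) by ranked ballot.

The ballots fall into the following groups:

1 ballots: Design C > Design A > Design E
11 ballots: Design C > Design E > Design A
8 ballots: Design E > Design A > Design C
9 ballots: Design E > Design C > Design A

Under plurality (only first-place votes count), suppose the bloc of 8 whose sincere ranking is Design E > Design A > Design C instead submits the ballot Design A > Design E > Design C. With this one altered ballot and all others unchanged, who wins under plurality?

Design C

First-place totals with the altered ballot: Design E 9, Design C 12, Design A 8.
The switch changes the winner from Design E to Design C.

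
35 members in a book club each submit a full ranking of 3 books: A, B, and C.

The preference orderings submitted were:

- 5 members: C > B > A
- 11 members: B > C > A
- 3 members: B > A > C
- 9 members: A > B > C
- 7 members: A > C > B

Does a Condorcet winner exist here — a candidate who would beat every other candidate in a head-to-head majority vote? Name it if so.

B

Head-to-head results (35 voters total):
A vs B: B wins 19–16.
A vs C: A wins 19–16.
B vs C: B wins 23–12.
B beats each rival — A (19–16), C (23–12) — so B is the Condorcet winner.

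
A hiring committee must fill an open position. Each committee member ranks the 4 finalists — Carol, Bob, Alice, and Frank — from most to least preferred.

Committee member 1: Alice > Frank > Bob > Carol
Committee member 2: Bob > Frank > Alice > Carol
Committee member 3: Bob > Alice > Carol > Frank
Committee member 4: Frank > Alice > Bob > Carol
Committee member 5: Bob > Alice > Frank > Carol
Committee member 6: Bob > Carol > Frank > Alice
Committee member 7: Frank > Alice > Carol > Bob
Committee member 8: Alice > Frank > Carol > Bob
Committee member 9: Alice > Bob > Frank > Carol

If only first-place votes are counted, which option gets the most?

First-place vote totals:
  Carol: 0
  Bob: 4
  Alice: 3
  Frank: 2
Bob has the most first-place votes.

Bob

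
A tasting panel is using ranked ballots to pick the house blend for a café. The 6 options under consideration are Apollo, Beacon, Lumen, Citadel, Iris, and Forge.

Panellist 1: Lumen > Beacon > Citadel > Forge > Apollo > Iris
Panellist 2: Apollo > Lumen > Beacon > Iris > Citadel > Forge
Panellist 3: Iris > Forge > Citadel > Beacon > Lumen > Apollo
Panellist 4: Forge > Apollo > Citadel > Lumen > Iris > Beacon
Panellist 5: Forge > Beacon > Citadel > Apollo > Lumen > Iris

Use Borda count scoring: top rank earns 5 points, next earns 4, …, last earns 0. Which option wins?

Borda scores:
  Apollo: 1 + 5 + 0 + 4 + 2 = 12
  Beacon: 4 + 3 + 2 + 0 + 4 = 13
  Lumen: 5 + 4 + 1 + 2 + 1 = 13
  Citadel: 3 + 1 + 3 + 3 + 3 = 13
  Iris: 0 + 2 + 5 + 1 + 0 = 8
  Forge: 2 + 0 + 4 + 5 + 5 = 16
Forge has the highest total.

Forge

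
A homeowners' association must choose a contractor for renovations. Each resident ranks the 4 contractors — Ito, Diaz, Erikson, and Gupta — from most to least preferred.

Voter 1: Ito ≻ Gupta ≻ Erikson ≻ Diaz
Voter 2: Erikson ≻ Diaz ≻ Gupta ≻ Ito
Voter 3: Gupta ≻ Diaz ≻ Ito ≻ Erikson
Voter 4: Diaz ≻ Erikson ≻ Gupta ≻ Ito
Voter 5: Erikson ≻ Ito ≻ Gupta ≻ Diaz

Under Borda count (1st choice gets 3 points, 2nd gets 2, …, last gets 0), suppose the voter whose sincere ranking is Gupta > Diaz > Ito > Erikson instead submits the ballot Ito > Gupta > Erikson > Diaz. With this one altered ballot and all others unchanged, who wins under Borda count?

Borda totals with the altered ballot: Ito 8, Diaz 5, Erikson 10, Gupta 7.
The winner is unchanged: still Erikson.

Erikson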